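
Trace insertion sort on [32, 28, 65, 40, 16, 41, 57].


Initial: [32, 28, 65, 40, 16, 41, 57]
Insert 28: [28, 32, 65, 40, 16, 41, 57]
Insert 65: [28, 32, 65, 40, 16, 41, 57]
Insert 40: [28, 32, 40, 65, 16, 41, 57]
Insert 16: [16, 28, 32, 40, 65, 41, 57]
Insert 41: [16, 28, 32, 40, 41, 65, 57]
Insert 57: [16, 28, 32, 40, 41, 57, 65]

Sorted: [16, 28, 32, 40, 41, 57, 65]


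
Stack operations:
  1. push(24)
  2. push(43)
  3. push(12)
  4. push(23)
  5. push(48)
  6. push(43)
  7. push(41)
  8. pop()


push(24) -> [24]
push(43) -> [24, 43]
push(12) -> [24, 43, 12]
push(23) -> [24, 43, 12, 23]
push(48) -> [24, 43, 12, 23, 48]
push(43) -> [24, 43, 12, 23, 48, 43]
push(41) -> [24, 43, 12, 23, 48, 43, 41]
pop()->41, [24, 43, 12, 23, 48, 43]

Final stack: [24, 43, 12, 23, 48, 43]


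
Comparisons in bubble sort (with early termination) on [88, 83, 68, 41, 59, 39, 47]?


Algorithm: bubble sort (with early termination)
Input: [88, 83, 68, 41, 59, 39, 47]
Sorted: [39, 41, 47, 59, 68, 83, 88]

21


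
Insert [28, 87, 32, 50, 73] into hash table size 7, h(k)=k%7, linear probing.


Insert 28: h=0 -> slot 0
Insert 87: h=3 -> slot 3
Insert 32: h=4 -> slot 4
Insert 50: h=1 -> slot 1
Insert 73: h=3, 2 probes -> slot 5

Table: [28, 50, None, 87, 32, 73, None]


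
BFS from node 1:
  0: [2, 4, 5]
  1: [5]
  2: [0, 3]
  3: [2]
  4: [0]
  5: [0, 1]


Visit 1, enqueue [5]
Visit 5, enqueue [0]
Visit 0, enqueue [2, 4]
Visit 2, enqueue [3]
Visit 4, enqueue []
Visit 3, enqueue []

BFS order: [1, 5, 0, 2, 4, 3]


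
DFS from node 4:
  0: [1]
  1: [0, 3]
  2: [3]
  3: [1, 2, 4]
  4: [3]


Visit 4, push [3]
Visit 3, push [2, 1]
Visit 1, push [0]
Visit 0, push []
Visit 2, push []

DFS order: [4, 3, 1, 0, 2]


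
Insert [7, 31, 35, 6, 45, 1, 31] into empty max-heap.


Insert 7: [7]
Insert 31: [31, 7]
Insert 35: [35, 7, 31]
Insert 6: [35, 7, 31, 6]
Insert 45: [45, 35, 31, 6, 7]
Insert 1: [45, 35, 31, 6, 7, 1]
Insert 31: [45, 35, 31, 6, 7, 1, 31]

Final heap: [45, 35, 31, 6, 7, 1, 31]


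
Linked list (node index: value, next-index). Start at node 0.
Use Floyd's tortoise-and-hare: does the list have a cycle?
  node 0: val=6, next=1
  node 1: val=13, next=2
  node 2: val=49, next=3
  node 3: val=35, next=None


Floyd's tortoise (slow, +1) and hare (fast, +2):
  init: slow=0, fast=0
  step 1: slow=1, fast=2
  step 2: fast 2->3->None, no cycle

Cycle: no


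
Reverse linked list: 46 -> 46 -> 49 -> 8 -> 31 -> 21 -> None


Step 1: curr=46, set curr.next=prev(None) | reversed so far: 46
Step 2: curr=46, set curr.next=prev(46) | reversed so far: 46 -> 46
Step 3: curr=49, set curr.next=prev(46) | reversed so far: 49 -> 46 -> 46
Step 4: curr=8, set curr.next=prev(49) | reversed so far: 8 -> 49 -> 46 -> 46
Step 5: curr=31, set curr.next=prev(8) | reversed so far: 31 -> 8 -> 49 -> 46 -> 46
Step 6: curr=21, set curr.next=prev(31) | reversed so far: 21 -> 31 -> 8 -> 49 -> 46 -> 46

21 -> 31 -> 8 -> 49 -> 46 -> 46 -> None


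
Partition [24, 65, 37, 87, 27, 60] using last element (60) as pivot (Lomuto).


Pivot: 60
  24 <= 60: advance i (no swap)
  37 <= 60: swap -> [24, 37, 65, 87, 27, 60]
  27 <= 60: swap -> [24, 37, 27, 87, 65, 60]
Place pivot at 3: [24, 37, 27, 60, 65, 87]

Partitioned: [24, 37, 27, 60, 65, 87]


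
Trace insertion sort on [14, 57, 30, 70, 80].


Initial: [14, 57, 30, 70, 80]
Insert 57: [14, 57, 30, 70, 80]
Insert 30: [14, 30, 57, 70, 80]
Insert 70: [14, 30, 57, 70, 80]
Insert 80: [14, 30, 57, 70, 80]

Sorted: [14, 30, 57, 70, 80]


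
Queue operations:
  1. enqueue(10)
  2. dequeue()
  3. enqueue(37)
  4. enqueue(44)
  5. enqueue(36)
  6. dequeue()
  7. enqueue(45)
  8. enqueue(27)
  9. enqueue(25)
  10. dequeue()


enqueue(10) -> [10]
dequeue()->10, []
enqueue(37) -> [37]
enqueue(44) -> [37, 44]
enqueue(36) -> [37, 44, 36]
dequeue()->37, [44, 36]
enqueue(45) -> [44, 36, 45]
enqueue(27) -> [44, 36, 45, 27]
enqueue(25) -> [44, 36, 45, 27, 25]
dequeue()->44, [36, 45, 27, 25]

Final queue: [36, 45, 27, 25]


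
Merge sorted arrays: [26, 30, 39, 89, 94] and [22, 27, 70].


Take 22 from B
Take 26 from A
Take 27 from B
Take 30 from A
Take 39 from A
Take 70 from B

Merged: [22, 26, 27, 30, 39, 70, 89, 94]


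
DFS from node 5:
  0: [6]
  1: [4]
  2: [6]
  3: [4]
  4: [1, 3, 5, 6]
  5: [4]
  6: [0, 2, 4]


Visit 5, push [4]
Visit 4, push [6, 3, 1]
Visit 1, push []
Visit 3, push []
Visit 6, push [2, 0]
Visit 0, push []
Visit 2, push []

DFS order: [5, 4, 1, 3, 6, 0, 2]


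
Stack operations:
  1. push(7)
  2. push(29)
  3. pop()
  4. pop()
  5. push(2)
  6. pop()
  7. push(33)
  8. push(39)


push(7) -> [7]
push(29) -> [7, 29]
pop()->29, [7]
pop()->7, []
push(2) -> [2]
pop()->2, []
push(33) -> [33]
push(39) -> [33, 39]

Final stack: [33, 39]


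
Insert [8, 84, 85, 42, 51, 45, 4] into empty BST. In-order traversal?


Insert 8: root
Insert 84: R from 8
Insert 85: R from 8 -> R from 84
Insert 42: R from 8 -> L from 84
Insert 51: R from 8 -> L from 84 -> R from 42
Insert 45: R from 8 -> L from 84 -> R from 42 -> L from 51
Insert 4: L from 8

In-order: [4, 8, 42, 45, 51, 84, 85]


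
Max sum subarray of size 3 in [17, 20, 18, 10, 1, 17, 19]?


[0:3]: 55
[1:4]: 48
[2:5]: 29
[3:6]: 28
[4:7]: 37

Max: 55 at [0:3]


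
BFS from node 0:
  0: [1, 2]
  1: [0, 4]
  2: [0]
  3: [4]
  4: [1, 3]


Visit 0, enqueue [1, 2]
Visit 1, enqueue [4]
Visit 2, enqueue []
Visit 4, enqueue [3]
Visit 3, enqueue []

BFS order: [0, 1, 2, 4, 3]


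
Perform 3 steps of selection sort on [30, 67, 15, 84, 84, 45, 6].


Initial: [30, 67, 15, 84, 84, 45, 6]
Step 1: min=6 at 6
  Swap: [6, 67, 15, 84, 84, 45, 30]
Step 2: min=15 at 2
  Swap: [6, 15, 67, 84, 84, 45, 30]
Step 3: min=30 at 6
  Swap: [6, 15, 30, 84, 84, 45, 67]

After 3 steps: [6, 15, 30, 84, 84, 45, 67]


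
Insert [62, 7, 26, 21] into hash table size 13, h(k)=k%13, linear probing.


Insert 62: h=10 -> slot 10
Insert 7: h=7 -> slot 7
Insert 26: h=0 -> slot 0
Insert 21: h=8 -> slot 8

Table: [26, None, None, None, None, None, None, 7, 21, None, 62, None, None]


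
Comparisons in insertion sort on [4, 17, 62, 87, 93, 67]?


Algorithm: insertion sort
Input: [4, 17, 62, 87, 93, 67]
Sorted: [4, 17, 62, 67, 87, 93]

7


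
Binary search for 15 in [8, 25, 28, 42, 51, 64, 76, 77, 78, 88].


Step 1: lo=0, hi=9, mid=4, val=51
Step 2: lo=0, hi=3, mid=1, val=25
Step 3: lo=0, hi=0, mid=0, val=8

Not found


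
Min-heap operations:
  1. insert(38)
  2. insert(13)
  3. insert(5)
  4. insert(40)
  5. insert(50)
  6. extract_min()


insert(38) -> [38]
insert(13) -> [13, 38]
insert(5) -> [5, 38, 13]
insert(40) -> [5, 38, 13, 40]
insert(50) -> [5, 38, 13, 40, 50]
extract_min()->5, [13, 38, 50, 40]

Final heap: [13, 38, 50, 40]


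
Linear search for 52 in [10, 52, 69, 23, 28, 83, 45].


i=0: 10!=52
i=1: 52==52 found!

Found at 1, 2 comps


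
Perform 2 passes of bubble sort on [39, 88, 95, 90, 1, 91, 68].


Initial: [39, 88, 95, 90, 1, 91, 68]
Pass 1: [39, 88, 90, 1, 91, 68, 95] (4 swaps)
Pass 2: [39, 88, 1, 90, 68, 91, 95] (2 swaps)

After 2 passes: [39, 88, 1, 90, 68, 91, 95]


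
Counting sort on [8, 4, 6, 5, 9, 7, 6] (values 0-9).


Input: [8, 4, 6, 5, 9, 7, 6]
Counts: [0, 0, 0, 0, 1, 1, 2, 1, 1, 1]

Sorted: [4, 5, 6, 6, 7, 8, 9]


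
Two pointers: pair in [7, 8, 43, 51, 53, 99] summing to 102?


lo=0(7)+hi=5(99)=106
lo=0(7)+hi=4(53)=60
lo=1(8)+hi=4(53)=61
lo=2(43)+hi=4(53)=96
lo=3(51)+hi=4(53)=104

No pair found


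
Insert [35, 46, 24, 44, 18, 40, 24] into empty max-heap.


Insert 35: [35]
Insert 46: [46, 35]
Insert 24: [46, 35, 24]
Insert 44: [46, 44, 24, 35]
Insert 18: [46, 44, 24, 35, 18]
Insert 40: [46, 44, 40, 35, 18, 24]
Insert 24: [46, 44, 40, 35, 18, 24, 24]

Final heap: [46, 44, 40, 35, 18, 24, 24]


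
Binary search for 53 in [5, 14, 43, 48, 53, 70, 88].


Step 1: lo=0, hi=6, mid=3, val=48
Step 2: lo=4, hi=6, mid=5, val=70
Step 3: lo=4, hi=4, mid=4, val=53

Found at index 4


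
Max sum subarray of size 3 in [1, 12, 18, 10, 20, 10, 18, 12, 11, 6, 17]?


[0:3]: 31
[1:4]: 40
[2:5]: 48
[3:6]: 40
[4:7]: 48
[5:8]: 40
[6:9]: 41
[7:10]: 29
[8:11]: 34

Max: 48 at [2:5]


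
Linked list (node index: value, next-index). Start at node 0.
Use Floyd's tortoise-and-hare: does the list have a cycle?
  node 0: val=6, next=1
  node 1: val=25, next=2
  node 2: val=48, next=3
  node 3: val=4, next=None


Floyd's tortoise (slow, +1) and hare (fast, +2):
  init: slow=0, fast=0
  step 1: slow=1, fast=2
  step 2: fast 2->3->None, no cycle

Cycle: no


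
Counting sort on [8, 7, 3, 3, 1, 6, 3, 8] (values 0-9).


Input: [8, 7, 3, 3, 1, 6, 3, 8]
Counts: [0, 1, 0, 3, 0, 0, 1, 1, 2, 0]

Sorted: [1, 3, 3, 3, 6, 7, 8, 8]


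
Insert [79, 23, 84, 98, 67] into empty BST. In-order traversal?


Insert 79: root
Insert 23: L from 79
Insert 84: R from 79
Insert 98: R from 79 -> R from 84
Insert 67: L from 79 -> R from 23

In-order: [23, 67, 79, 84, 98]


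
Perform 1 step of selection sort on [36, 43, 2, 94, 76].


Initial: [36, 43, 2, 94, 76]
Step 1: min=2 at 2
  Swap: [2, 43, 36, 94, 76]

After 1 step: [2, 43, 36, 94, 76]


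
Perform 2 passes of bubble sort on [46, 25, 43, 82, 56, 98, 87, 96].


Initial: [46, 25, 43, 82, 56, 98, 87, 96]
Pass 1: [25, 43, 46, 56, 82, 87, 96, 98] (5 swaps)
Pass 2: [25, 43, 46, 56, 82, 87, 96, 98] (0 swaps)

After 2 passes: [25, 43, 46, 56, 82, 87, 96, 98]


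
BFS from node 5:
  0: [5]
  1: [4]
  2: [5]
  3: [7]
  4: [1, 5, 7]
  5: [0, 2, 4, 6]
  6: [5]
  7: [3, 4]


Visit 5, enqueue [0, 2, 4, 6]
Visit 0, enqueue []
Visit 2, enqueue []
Visit 4, enqueue [1, 7]
Visit 6, enqueue []
Visit 1, enqueue []
Visit 7, enqueue [3]
Visit 3, enqueue []

BFS order: [5, 0, 2, 4, 6, 1, 7, 3]


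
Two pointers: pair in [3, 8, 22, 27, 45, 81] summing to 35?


lo=0(3)+hi=5(81)=84
lo=0(3)+hi=4(45)=48
lo=0(3)+hi=3(27)=30
lo=1(8)+hi=3(27)=35

Yes: 8+27=35


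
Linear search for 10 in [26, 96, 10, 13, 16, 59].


i=0: 26!=10
i=1: 96!=10
i=2: 10==10 found!

Found at 2, 3 comps


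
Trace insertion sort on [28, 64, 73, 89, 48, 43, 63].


Initial: [28, 64, 73, 89, 48, 43, 63]
Insert 64: [28, 64, 73, 89, 48, 43, 63]
Insert 73: [28, 64, 73, 89, 48, 43, 63]
Insert 89: [28, 64, 73, 89, 48, 43, 63]
Insert 48: [28, 48, 64, 73, 89, 43, 63]
Insert 43: [28, 43, 48, 64, 73, 89, 63]
Insert 63: [28, 43, 48, 63, 64, 73, 89]

Sorted: [28, 43, 48, 63, 64, 73, 89]


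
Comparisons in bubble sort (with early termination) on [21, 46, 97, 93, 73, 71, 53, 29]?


Algorithm: bubble sort (with early termination)
Input: [21, 46, 97, 93, 73, 71, 53, 29]
Sorted: [21, 29, 46, 53, 71, 73, 93, 97]

28


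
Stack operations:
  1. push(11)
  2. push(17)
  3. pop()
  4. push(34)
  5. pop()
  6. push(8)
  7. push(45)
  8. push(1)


push(11) -> [11]
push(17) -> [11, 17]
pop()->17, [11]
push(34) -> [11, 34]
pop()->34, [11]
push(8) -> [11, 8]
push(45) -> [11, 8, 45]
push(1) -> [11, 8, 45, 1]

Final stack: [11, 8, 45, 1]


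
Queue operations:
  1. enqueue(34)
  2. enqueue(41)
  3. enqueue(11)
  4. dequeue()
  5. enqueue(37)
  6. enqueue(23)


enqueue(34) -> [34]
enqueue(41) -> [34, 41]
enqueue(11) -> [34, 41, 11]
dequeue()->34, [41, 11]
enqueue(37) -> [41, 11, 37]
enqueue(23) -> [41, 11, 37, 23]

Final queue: [41, 11, 37, 23]


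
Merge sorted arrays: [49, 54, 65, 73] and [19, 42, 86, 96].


Take 19 from B
Take 42 from B
Take 49 from A
Take 54 from A
Take 65 from A
Take 73 from A

Merged: [19, 42, 49, 54, 65, 73, 86, 96]


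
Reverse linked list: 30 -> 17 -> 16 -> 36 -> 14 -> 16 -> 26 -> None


Step 1: curr=30, set curr.next=prev(None) | reversed so far: 30
Step 2: curr=17, set curr.next=prev(30) | reversed so far: 17 -> 30
Step 3: curr=16, set curr.next=prev(17) | reversed so far: 16 -> 17 -> 30
Step 4: curr=36, set curr.next=prev(16) | reversed so far: 36 -> 16 -> 17 -> 30
Step 5: curr=14, set curr.next=prev(36) | reversed so far: 14 -> 36 -> 16 -> 17 -> 30
Step 6: curr=16, set curr.next=prev(14) | reversed so far: 16 -> 14 -> 36 -> 16 -> 17 -> 30
Step 7: curr=26, set curr.next=prev(16) | reversed so far: 26 -> 16 -> 14 -> 36 -> 16 -> 17 -> 30

26 -> 16 -> 14 -> 36 -> 16 -> 17 -> 30 -> None


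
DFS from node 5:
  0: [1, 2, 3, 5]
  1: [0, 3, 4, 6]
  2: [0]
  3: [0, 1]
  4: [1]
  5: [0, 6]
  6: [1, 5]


Visit 5, push [6, 0]
Visit 0, push [3, 2, 1]
Visit 1, push [6, 4, 3]
Visit 3, push []
Visit 4, push []
Visit 6, push []
Visit 2, push []

DFS order: [5, 0, 1, 3, 4, 6, 2]


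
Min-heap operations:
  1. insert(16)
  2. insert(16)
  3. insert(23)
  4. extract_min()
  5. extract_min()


insert(16) -> [16]
insert(16) -> [16, 16]
insert(23) -> [16, 16, 23]
extract_min()->16, [16, 23]
extract_min()->16, [23]

Final heap: [23]


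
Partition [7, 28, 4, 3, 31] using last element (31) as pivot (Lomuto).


Pivot: 31
  7 <= 31: advance i (no swap)
  28 <= 31: advance i (no swap)
  4 <= 31: advance i (no swap)
  3 <= 31: advance i (no swap)
Place pivot at 4: [7, 28, 4, 3, 31]

Partitioned: [7, 28, 4, 3, 31]


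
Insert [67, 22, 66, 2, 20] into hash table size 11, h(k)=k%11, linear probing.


Insert 67: h=1 -> slot 1
Insert 22: h=0 -> slot 0
Insert 66: h=0, 2 probes -> slot 2
Insert 2: h=2, 1 probes -> slot 3
Insert 20: h=9 -> slot 9

Table: [22, 67, 66, 2, None, None, None, None, None, 20, None]


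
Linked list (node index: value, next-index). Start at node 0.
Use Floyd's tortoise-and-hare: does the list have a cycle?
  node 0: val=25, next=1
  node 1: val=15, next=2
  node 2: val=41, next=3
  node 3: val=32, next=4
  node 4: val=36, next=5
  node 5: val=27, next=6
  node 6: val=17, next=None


Floyd's tortoise (slow, +1) and hare (fast, +2):
  init: slow=0, fast=0
  step 1: slow=1, fast=2
  step 2: slow=2, fast=4
  step 3: slow=3, fast=6
  step 4: fast -> None, no cycle

Cycle: no


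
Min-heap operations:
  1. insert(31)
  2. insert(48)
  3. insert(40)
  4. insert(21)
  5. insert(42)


insert(31) -> [31]
insert(48) -> [31, 48]
insert(40) -> [31, 48, 40]
insert(21) -> [21, 31, 40, 48]
insert(42) -> [21, 31, 40, 48, 42]

Final heap: [21, 31, 40, 48, 42]


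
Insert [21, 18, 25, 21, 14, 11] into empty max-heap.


Insert 21: [21]
Insert 18: [21, 18]
Insert 25: [25, 18, 21]
Insert 21: [25, 21, 21, 18]
Insert 14: [25, 21, 21, 18, 14]
Insert 11: [25, 21, 21, 18, 14, 11]

Final heap: [25, 21, 21, 18, 14, 11]


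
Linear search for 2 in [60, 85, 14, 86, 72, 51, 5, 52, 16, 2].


i=0: 60!=2
i=1: 85!=2
i=2: 14!=2
i=3: 86!=2
i=4: 72!=2
i=5: 51!=2
i=6: 5!=2
i=7: 52!=2
i=8: 16!=2
i=9: 2==2 found!

Found at 9, 10 comps


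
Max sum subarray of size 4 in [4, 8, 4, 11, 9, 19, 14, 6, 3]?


[0:4]: 27
[1:5]: 32
[2:6]: 43
[3:7]: 53
[4:8]: 48
[5:9]: 42

Max: 53 at [3:7]


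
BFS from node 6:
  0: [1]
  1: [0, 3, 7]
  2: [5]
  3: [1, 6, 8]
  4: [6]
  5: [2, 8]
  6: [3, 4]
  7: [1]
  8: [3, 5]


Visit 6, enqueue [3, 4]
Visit 3, enqueue [1, 8]
Visit 4, enqueue []
Visit 1, enqueue [0, 7]
Visit 8, enqueue [5]
Visit 0, enqueue []
Visit 7, enqueue []
Visit 5, enqueue [2]
Visit 2, enqueue []

BFS order: [6, 3, 4, 1, 8, 0, 7, 5, 2]


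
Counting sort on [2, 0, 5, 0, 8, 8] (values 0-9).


Input: [2, 0, 5, 0, 8, 8]
Counts: [2, 0, 1, 0, 0, 1, 0, 0, 2, 0]

Sorted: [0, 0, 2, 5, 8, 8]


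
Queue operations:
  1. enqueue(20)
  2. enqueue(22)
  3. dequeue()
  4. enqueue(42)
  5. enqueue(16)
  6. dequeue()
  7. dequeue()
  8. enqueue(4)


enqueue(20) -> [20]
enqueue(22) -> [20, 22]
dequeue()->20, [22]
enqueue(42) -> [22, 42]
enqueue(16) -> [22, 42, 16]
dequeue()->22, [42, 16]
dequeue()->42, [16]
enqueue(4) -> [16, 4]

Final queue: [16, 4]


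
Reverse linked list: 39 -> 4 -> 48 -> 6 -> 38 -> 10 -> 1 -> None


Step 1: curr=39, set curr.next=prev(None) | reversed so far: 39
Step 2: curr=4, set curr.next=prev(39) | reversed so far: 4 -> 39
Step 3: curr=48, set curr.next=prev(4) | reversed so far: 48 -> 4 -> 39
Step 4: curr=6, set curr.next=prev(48) | reversed so far: 6 -> 48 -> 4 -> 39
Step 5: curr=38, set curr.next=prev(6) | reversed so far: 38 -> 6 -> 48 -> 4 -> 39
Step 6: curr=10, set curr.next=prev(38) | reversed so far: 10 -> 38 -> 6 -> 48 -> 4 -> 39
Step 7: curr=1, set curr.next=prev(10) | reversed so far: 1 -> 10 -> 38 -> 6 -> 48 -> 4 -> 39

1 -> 10 -> 38 -> 6 -> 48 -> 4 -> 39 -> None


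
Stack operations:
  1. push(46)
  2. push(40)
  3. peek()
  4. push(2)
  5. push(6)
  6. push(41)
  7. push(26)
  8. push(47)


push(46) -> [46]
push(40) -> [46, 40]
peek()->40
push(2) -> [46, 40, 2]
push(6) -> [46, 40, 2, 6]
push(41) -> [46, 40, 2, 6, 41]
push(26) -> [46, 40, 2, 6, 41, 26]
push(47) -> [46, 40, 2, 6, 41, 26, 47]

Final stack: [46, 40, 2, 6, 41, 26, 47]


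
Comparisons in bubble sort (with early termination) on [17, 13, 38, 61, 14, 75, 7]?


Algorithm: bubble sort (with early termination)
Input: [17, 13, 38, 61, 14, 75, 7]
Sorted: [7, 13, 14, 17, 38, 61, 75]

21


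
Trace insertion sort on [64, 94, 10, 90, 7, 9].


Initial: [64, 94, 10, 90, 7, 9]
Insert 94: [64, 94, 10, 90, 7, 9]
Insert 10: [10, 64, 94, 90, 7, 9]
Insert 90: [10, 64, 90, 94, 7, 9]
Insert 7: [7, 10, 64, 90, 94, 9]
Insert 9: [7, 9, 10, 64, 90, 94]

Sorted: [7, 9, 10, 64, 90, 94]


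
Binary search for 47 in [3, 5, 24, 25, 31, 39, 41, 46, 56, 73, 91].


Step 1: lo=0, hi=10, mid=5, val=39
Step 2: lo=6, hi=10, mid=8, val=56
Step 3: lo=6, hi=7, mid=6, val=41
Step 4: lo=7, hi=7, mid=7, val=46

Not found


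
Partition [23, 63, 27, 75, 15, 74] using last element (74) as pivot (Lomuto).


Pivot: 74
  23 <= 74: advance i (no swap)
  63 <= 74: advance i (no swap)
  27 <= 74: advance i (no swap)
  15 <= 74: swap -> [23, 63, 27, 15, 75, 74]
Place pivot at 4: [23, 63, 27, 15, 74, 75]

Partitioned: [23, 63, 27, 15, 74, 75]


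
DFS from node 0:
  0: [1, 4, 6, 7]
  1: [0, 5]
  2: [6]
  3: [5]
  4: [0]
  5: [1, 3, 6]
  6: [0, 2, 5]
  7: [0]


Visit 0, push [7, 6, 4, 1]
Visit 1, push [5]
Visit 5, push [6, 3]
Visit 3, push []
Visit 6, push [2]
Visit 2, push []
Visit 4, push []
Visit 7, push []

DFS order: [0, 1, 5, 3, 6, 2, 4, 7]


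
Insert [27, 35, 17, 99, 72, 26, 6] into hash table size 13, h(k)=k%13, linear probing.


Insert 27: h=1 -> slot 1
Insert 35: h=9 -> slot 9
Insert 17: h=4 -> slot 4
Insert 99: h=8 -> slot 8
Insert 72: h=7 -> slot 7
Insert 26: h=0 -> slot 0
Insert 6: h=6 -> slot 6

Table: [26, 27, None, None, 17, None, 6, 72, 99, 35, None, None, None]


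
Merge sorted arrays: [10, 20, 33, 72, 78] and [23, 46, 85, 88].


Take 10 from A
Take 20 from A
Take 23 from B
Take 33 from A
Take 46 from B
Take 72 from A
Take 78 from A

Merged: [10, 20, 23, 33, 46, 72, 78, 85, 88]


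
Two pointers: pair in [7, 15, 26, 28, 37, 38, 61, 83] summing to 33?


lo=0(7)+hi=7(83)=90
lo=0(7)+hi=6(61)=68
lo=0(7)+hi=5(38)=45
lo=0(7)+hi=4(37)=44
lo=0(7)+hi=3(28)=35
lo=0(7)+hi=2(26)=33

Yes: 7+26=33


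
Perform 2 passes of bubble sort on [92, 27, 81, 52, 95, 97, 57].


Initial: [92, 27, 81, 52, 95, 97, 57]
Pass 1: [27, 81, 52, 92, 95, 57, 97] (4 swaps)
Pass 2: [27, 52, 81, 92, 57, 95, 97] (2 swaps)

After 2 passes: [27, 52, 81, 92, 57, 95, 97]


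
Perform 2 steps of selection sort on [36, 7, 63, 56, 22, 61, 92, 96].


Initial: [36, 7, 63, 56, 22, 61, 92, 96]
Step 1: min=7 at 1
  Swap: [7, 36, 63, 56, 22, 61, 92, 96]
Step 2: min=22 at 4
  Swap: [7, 22, 63, 56, 36, 61, 92, 96]

After 2 steps: [7, 22, 63, 56, 36, 61, 92, 96]


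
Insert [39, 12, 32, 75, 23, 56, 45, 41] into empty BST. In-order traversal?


Insert 39: root
Insert 12: L from 39
Insert 32: L from 39 -> R from 12
Insert 75: R from 39
Insert 23: L from 39 -> R from 12 -> L from 32
Insert 56: R from 39 -> L from 75
Insert 45: R from 39 -> L from 75 -> L from 56
Insert 41: R from 39 -> L from 75 -> L from 56 -> L from 45

In-order: [12, 23, 32, 39, 41, 45, 56, 75]


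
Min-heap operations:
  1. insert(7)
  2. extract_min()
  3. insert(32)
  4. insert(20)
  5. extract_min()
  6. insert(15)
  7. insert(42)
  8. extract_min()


insert(7) -> [7]
extract_min()->7, []
insert(32) -> [32]
insert(20) -> [20, 32]
extract_min()->20, [32]
insert(15) -> [15, 32]
insert(42) -> [15, 32, 42]
extract_min()->15, [32, 42]

Final heap: [32, 42]


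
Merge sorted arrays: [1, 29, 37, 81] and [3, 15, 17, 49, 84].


Take 1 from A
Take 3 from B
Take 15 from B
Take 17 from B
Take 29 from A
Take 37 from A
Take 49 from B
Take 81 from A

Merged: [1, 3, 15, 17, 29, 37, 49, 81, 84]


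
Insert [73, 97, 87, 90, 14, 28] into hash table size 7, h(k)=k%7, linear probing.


Insert 73: h=3 -> slot 3
Insert 97: h=6 -> slot 6
Insert 87: h=3, 1 probes -> slot 4
Insert 90: h=6, 1 probes -> slot 0
Insert 14: h=0, 1 probes -> slot 1
Insert 28: h=0, 2 probes -> slot 2

Table: [90, 14, 28, 73, 87, None, 97]


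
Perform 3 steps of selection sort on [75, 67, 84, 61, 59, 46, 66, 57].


Initial: [75, 67, 84, 61, 59, 46, 66, 57]
Step 1: min=46 at 5
  Swap: [46, 67, 84, 61, 59, 75, 66, 57]
Step 2: min=57 at 7
  Swap: [46, 57, 84, 61, 59, 75, 66, 67]
Step 3: min=59 at 4
  Swap: [46, 57, 59, 61, 84, 75, 66, 67]

After 3 steps: [46, 57, 59, 61, 84, 75, 66, 67]


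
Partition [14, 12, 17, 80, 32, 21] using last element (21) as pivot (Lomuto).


Pivot: 21
  14 <= 21: advance i (no swap)
  12 <= 21: advance i (no swap)
  17 <= 21: advance i (no swap)
Place pivot at 3: [14, 12, 17, 21, 32, 80]

Partitioned: [14, 12, 17, 21, 32, 80]


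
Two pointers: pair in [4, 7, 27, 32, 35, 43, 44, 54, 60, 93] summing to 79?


lo=0(4)+hi=9(93)=97
lo=0(4)+hi=8(60)=64
lo=1(7)+hi=8(60)=67
lo=2(27)+hi=8(60)=87
lo=2(27)+hi=7(54)=81
lo=2(27)+hi=6(44)=71
lo=3(32)+hi=6(44)=76
lo=4(35)+hi=6(44)=79

Yes: 35+44=79


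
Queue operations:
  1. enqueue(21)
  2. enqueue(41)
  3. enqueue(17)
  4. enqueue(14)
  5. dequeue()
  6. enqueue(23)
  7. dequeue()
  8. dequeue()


enqueue(21) -> [21]
enqueue(41) -> [21, 41]
enqueue(17) -> [21, 41, 17]
enqueue(14) -> [21, 41, 17, 14]
dequeue()->21, [41, 17, 14]
enqueue(23) -> [41, 17, 14, 23]
dequeue()->41, [17, 14, 23]
dequeue()->17, [14, 23]

Final queue: [14, 23]


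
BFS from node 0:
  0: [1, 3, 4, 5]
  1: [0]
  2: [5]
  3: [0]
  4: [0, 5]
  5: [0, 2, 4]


Visit 0, enqueue [1, 3, 4, 5]
Visit 1, enqueue []
Visit 3, enqueue []
Visit 4, enqueue []
Visit 5, enqueue [2]
Visit 2, enqueue []

BFS order: [0, 1, 3, 4, 5, 2]


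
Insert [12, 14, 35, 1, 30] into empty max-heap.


Insert 12: [12]
Insert 14: [14, 12]
Insert 35: [35, 12, 14]
Insert 1: [35, 12, 14, 1]
Insert 30: [35, 30, 14, 1, 12]

Final heap: [35, 30, 14, 1, 12]


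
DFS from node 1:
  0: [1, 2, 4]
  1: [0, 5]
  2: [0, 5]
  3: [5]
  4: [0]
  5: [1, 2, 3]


Visit 1, push [5, 0]
Visit 0, push [4, 2]
Visit 2, push [5]
Visit 5, push [3]
Visit 3, push []
Visit 4, push []

DFS order: [1, 0, 2, 5, 3, 4]


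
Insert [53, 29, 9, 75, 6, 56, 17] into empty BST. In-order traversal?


Insert 53: root
Insert 29: L from 53
Insert 9: L from 53 -> L from 29
Insert 75: R from 53
Insert 6: L from 53 -> L from 29 -> L from 9
Insert 56: R from 53 -> L from 75
Insert 17: L from 53 -> L from 29 -> R from 9

In-order: [6, 9, 17, 29, 53, 56, 75]


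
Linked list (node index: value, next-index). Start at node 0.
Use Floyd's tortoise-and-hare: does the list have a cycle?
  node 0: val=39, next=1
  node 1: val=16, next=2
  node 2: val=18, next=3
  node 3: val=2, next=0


Floyd's tortoise (slow, +1) and hare (fast, +2):
  init: slow=0, fast=0
  step 1: slow=1, fast=2
  step 2: slow=2, fast=0
  step 3: slow=3, fast=2
  step 4: slow=0, fast=0
  slow == fast at node 0: cycle detected

Cycle: yes


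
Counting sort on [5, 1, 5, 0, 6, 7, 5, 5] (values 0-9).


Input: [5, 1, 5, 0, 6, 7, 5, 5]
Counts: [1, 1, 0, 0, 0, 4, 1, 1, 0, 0]

Sorted: [0, 1, 5, 5, 5, 5, 6, 7]


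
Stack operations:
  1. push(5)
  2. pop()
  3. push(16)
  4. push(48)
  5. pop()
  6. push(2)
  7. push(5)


push(5) -> [5]
pop()->5, []
push(16) -> [16]
push(48) -> [16, 48]
pop()->48, [16]
push(2) -> [16, 2]
push(5) -> [16, 2, 5]

Final stack: [16, 2, 5]


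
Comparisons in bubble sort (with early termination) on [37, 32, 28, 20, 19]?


Algorithm: bubble sort (with early termination)
Input: [37, 32, 28, 20, 19]
Sorted: [19, 20, 28, 32, 37]

10


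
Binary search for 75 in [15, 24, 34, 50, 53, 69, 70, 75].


Step 1: lo=0, hi=7, mid=3, val=50
Step 2: lo=4, hi=7, mid=5, val=69
Step 3: lo=6, hi=7, mid=6, val=70
Step 4: lo=7, hi=7, mid=7, val=75

Found at index 7


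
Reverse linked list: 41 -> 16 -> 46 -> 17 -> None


Step 1: curr=41, set curr.next=prev(None) | reversed so far: 41
Step 2: curr=16, set curr.next=prev(41) | reversed so far: 16 -> 41
Step 3: curr=46, set curr.next=prev(16) | reversed so far: 46 -> 16 -> 41
Step 4: curr=17, set curr.next=prev(46) | reversed so far: 17 -> 46 -> 16 -> 41

17 -> 46 -> 16 -> 41 -> None


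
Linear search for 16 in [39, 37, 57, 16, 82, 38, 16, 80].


i=0: 39!=16
i=1: 37!=16
i=2: 57!=16
i=3: 16==16 found!

Found at 3, 4 comps


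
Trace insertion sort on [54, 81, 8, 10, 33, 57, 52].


Initial: [54, 81, 8, 10, 33, 57, 52]
Insert 81: [54, 81, 8, 10, 33, 57, 52]
Insert 8: [8, 54, 81, 10, 33, 57, 52]
Insert 10: [8, 10, 54, 81, 33, 57, 52]
Insert 33: [8, 10, 33, 54, 81, 57, 52]
Insert 57: [8, 10, 33, 54, 57, 81, 52]
Insert 52: [8, 10, 33, 52, 54, 57, 81]

Sorted: [8, 10, 33, 52, 54, 57, 81]


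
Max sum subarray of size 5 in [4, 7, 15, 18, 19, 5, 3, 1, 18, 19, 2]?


[0:5]: 63
[1:6]: 64
[2:7]: 60
[3:8]: 46
[4:9]: 46
[5:10]: 46
[6:11]: 43

Max: 64 at [1:6]


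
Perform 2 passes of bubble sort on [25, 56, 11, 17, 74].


Initial: [25, 56, 11, 17, 74]
Pass 1: [25, 11, 17, 56, 74] (2 swaps)
Pass 2: [11, 17, 25, 56, 74] (2 swaps)

After 2 passes: [11, 17, 25, 56, 74]


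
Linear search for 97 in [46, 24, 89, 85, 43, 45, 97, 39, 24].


i=0: 46!=97
i=1: 24!=97
i=2: 89!=97
i=3: 85!=97
i=4: 43!=97
i=5: 45!=97
i=6: 97==97 found!

Found at 6, 7 comps


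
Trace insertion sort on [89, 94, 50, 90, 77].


Initial: [89, 94, 50, 90, 77]
Insert 94: [89, 94, 50, 90, 77]
Insert 50: [50, 89, 94, 90, 77]
Insert 90: [50, 89, 90, 94, 77]
Insert 77: [50, 77, 89, 90, 94]

Sorted: [50, 77, 89, 90, 94]


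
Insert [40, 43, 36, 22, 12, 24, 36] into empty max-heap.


Insert 40: [40]
Insert 43: [43, 40]
Insert 36: [43, 40, 36]
Insert 22: [43, 40, 36, 22]
Insert 12: [43, 40, 36, 22, 12]
Insert 24: [43, 40, 36, 22, 12, 24]
Insert 36: [43, 40, 36, 22, 12, 24, 36]

Final heap: [43, 40, 36, 22, 12, 24, 36]


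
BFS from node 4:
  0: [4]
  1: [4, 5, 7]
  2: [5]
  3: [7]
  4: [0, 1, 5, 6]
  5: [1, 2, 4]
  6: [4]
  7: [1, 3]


Visit 4, enqueue [0, 1, 5, 6]
Visit 0, enqueue []
Visit 1, enqueue [7]
Visit 5, enqueue [2]
Visit 6, enqueue []
Visit 7, enqueue [3]
Visit 2, enqueue []
Visit 3, enqueue []

BFS order: [4, 0, 1, 5, 6, 7, 2, 3]


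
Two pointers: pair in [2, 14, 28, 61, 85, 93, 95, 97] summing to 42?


lo=0(2)+hi=7(97)=99
lo=0(2)+hi=6(95)=97
lo=0(2)+hi=5(93)=95
lo=0(2)+hi=4(85)=87
lo=0(2)+hi=3(61)=63
lo=0(2)+hi=2(28)=30
lo=1(14)+hi=2(28)=42

Yes: 14+28=42


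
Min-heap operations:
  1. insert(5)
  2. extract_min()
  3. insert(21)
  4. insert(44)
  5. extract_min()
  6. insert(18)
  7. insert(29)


insert(5) -> [5]
extract_min()->5, []
insert(21) -> [21]
insert(44) -> [21, 44]
extract_min()->21, [44]
insert(18) -> [18, 44]
insert(29) -> [18, 44, 29]

Final heap: [18, 44, 29]


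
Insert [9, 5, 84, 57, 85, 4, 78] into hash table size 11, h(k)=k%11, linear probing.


Insert 9: h=9 -> slot 9
Insert 5: h=5 -> slot 5
Insert 84: h=7 -> slot 7
Insert 57: h=2 -> slot 2
Insert 85: h=8 -> slot 8
Insert 4: h=4 -> slot 4
Insert 78: h=1 -> slot 1

Table: [None, 78, 57, None, 4, 5, None, 84, 85, 9, None]


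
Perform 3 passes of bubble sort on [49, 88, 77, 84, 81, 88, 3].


Initial: [49, 88, 77, 84, 81, 88, 3]
Pass 1: [49, 77, 84, 81, 88, 3, 88] (4 swaps)
Pass 2: [49, 77, 81, 84, 3, 88, 88] (2 swaps)
Pass 3: [49, 77, 81, 3, 84, 88, 88] (1 swaps)

After 3 passes: [49, 77, 81, 3, 84, 88, 88]


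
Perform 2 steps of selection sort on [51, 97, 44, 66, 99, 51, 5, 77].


Initial: [51, 97, 44, 66, 99, 51, 5, 77]
Step 1: min=5 at 6
  Swap: [5, 97, 44, 66, 99, 51, 51, 77]
Step 2: min=44 at 2
  Swap: [5, 44, 97, 66, 99, 51, 51, 77]

After 2 steps: [5, 44, 97, 66, 99, 51, 51, 77]


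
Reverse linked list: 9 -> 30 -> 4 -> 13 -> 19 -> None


Step 1: curr=9, set curr.next=prev(None) | reversed so far: 9
Step 2: curr=30, set curr.next=prev(9) | reversed so far: 30 -> 9
Step 3: curr=4, set curr.next=prev(30) | reversed so far: 4 -> 30 -> 9
Step 4: curr=13, set curr.next=prev(4) | reversed so far: 13 -> 4 -> 30 -> 9
Step 5: curr=19, set curr.next=prev(13) | reversed so far: 19 -> 13 -> 4 -> 30 -> 9

19 -> 13 -> 4 -> 30 -> 9 -> None


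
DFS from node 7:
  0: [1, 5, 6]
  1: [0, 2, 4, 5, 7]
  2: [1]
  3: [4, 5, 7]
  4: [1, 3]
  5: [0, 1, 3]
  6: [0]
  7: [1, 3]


Visit 7, push [3, 1]
Visit 1, push [5, 4, 2, 0]
Visit 0, push [6, 5]
Visit 5, push [3]
Visit 3, push [4]
Visit 4, push []
Visit 6, push []
Visit 2, push []

DFS order: [7, 1, 0, 5, 3, 4, 6, 2]


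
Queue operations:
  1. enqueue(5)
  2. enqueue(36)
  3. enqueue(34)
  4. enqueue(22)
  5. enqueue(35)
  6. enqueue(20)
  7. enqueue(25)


enqueue(5) -> [5]
enqueue(36) -> [5, 36]
enqueue(34) -> [5, 36, 34]
enqueue(22) -> [5, 36, 34, 22]
enqueue(35) -> [5, 36, 34, 22, 35]
enqueue(20) -> [5, 36, 34, 22, 35, 20]
enqueue(25) -> [5, 36, 34, 22, 35, 20, 25]

Final queue: [5, 36, 34, 22, 35, 20, 25]


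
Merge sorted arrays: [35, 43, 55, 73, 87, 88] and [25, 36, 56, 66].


Take 25 from B
Take 35 from A
Take 36 from B
Take 43 from A
Take 55 from A
Take 56 from B
Take 66 from B

Merged: [25, 35, 36, 43, 55, 56, 66, 73, 87, 88]


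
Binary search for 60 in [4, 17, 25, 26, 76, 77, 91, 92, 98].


Step 1: lo=0, hi=8, mid=4, val=76
Step 2: lo=0, hi=3, mid=1, val=17
Step 3: lo=2, hi=3, mid=2, val=25
Step 4: lo=3, hi=3, mid=3, val=26

Not found


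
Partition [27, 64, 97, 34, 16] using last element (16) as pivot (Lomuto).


Pivot: 16
Place pivot at 0: [16, 64, 97, 34, 27]

Partitioned: [16, 64, 97, 34, 27]


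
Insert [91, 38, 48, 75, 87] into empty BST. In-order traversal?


Insert 91: root
Insert 38: L from 91
Insert 48: L from 91 -> R from 38
Insert 75: L from 91 -> R from 38 -> R from 48
Insert 87: L from 91 -> R from 38 -> R from 48 -> R from 75

In-order: [38, 48, 75, 87, 91]


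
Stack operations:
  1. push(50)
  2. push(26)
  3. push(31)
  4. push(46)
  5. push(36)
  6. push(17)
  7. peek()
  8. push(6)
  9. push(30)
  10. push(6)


push(50) -> [50]
push(26) -> [50, 26]
push(31) -> [50, 26, 31]
push(46) -> [50, 26, 31, 46]
push(36) -> [50, 26, 31, 46, 36]
push(17) -> [50, 26, 31, 46, 36, 17]
peek()->17
push(6) -> [50, 26, 31, 46, 36, 17, 6]
push(30) -> [50, 26, 31, 46, 36, 17, 6, 30]
push(6) -> [50, 26, 31, 46, 36, 17, 6, 30, 6]

Final stack: [50, 26, 31, 46, 36, 17, 6, 30, 6]


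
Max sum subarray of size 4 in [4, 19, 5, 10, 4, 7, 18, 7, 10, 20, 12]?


[0:4]: 38
[1:5]: 38
[2:6]: 26
[3:7]: 39
[4:8]: 36
[5:9]: 42
[6:10]: 55
[7:11]: 49

Max: 55 at [6:10]


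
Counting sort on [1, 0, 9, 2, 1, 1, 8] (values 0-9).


Input: [1, 0, 9, 2, 1, 1, 8]
Counts: [1, 3, 1, 0, 0, 0, 0, 0, 1, 1]

Sorted: [0, 1, 1, 1, 2, 8, 9]


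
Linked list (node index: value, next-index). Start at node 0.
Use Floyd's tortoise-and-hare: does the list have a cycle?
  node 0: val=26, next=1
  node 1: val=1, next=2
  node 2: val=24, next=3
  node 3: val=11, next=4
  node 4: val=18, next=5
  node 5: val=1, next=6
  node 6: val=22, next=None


Floyd's tortoise (slow, +1) and hare (fast, +2):
  init: slow=0, fast=0
  step 1: slow=1, fast=2
  step 2: slow=2, fast=4
  step 3: slow=3, fast=6
  step 4: fast -> None, no cycle

Cycle: no


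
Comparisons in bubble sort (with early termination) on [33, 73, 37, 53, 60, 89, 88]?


Algorithm: bubble sort (with early termination)
Input: [33, 73, 37, 53, 60, 89, 88]
Sorted: [33, 37, 53, 60, 73, 88, 89]

11


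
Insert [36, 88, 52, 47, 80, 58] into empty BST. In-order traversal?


Insert 36: root
Insert 88: R from 36
Insert 52: R from 36 -> L from 88
Insert 47: R from 36 -> L from 88 -> L from 52
Insert 80: R from 36 -> L from 88 -> R from 52
Insert 58: R from 36 -> L from 88 -> R from 52 -> L from 80

In-order: [36, 47, 52, 58, 80, 88]


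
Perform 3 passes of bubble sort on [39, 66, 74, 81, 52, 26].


Initial: [39, 66, 74, 81, 52, 26]
Pass 1: [39, 66, 74, 52, 26, 81] (2 swaps)
Pass 2: [39, 66, 52, 26, 74, 81] (2 swaps)
Pass 3: [39, 52, 26, 66, 74, 81] (2 swaps)

After 3 passes: [39, 52, 26, 66, 74, 81]


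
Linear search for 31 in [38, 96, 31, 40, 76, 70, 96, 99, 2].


i=0: 38!=31
i=1: 96!=31
i=2: 31==31 found!

Found at 2, 3 comps


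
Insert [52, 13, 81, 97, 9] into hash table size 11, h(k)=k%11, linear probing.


Insert 52: h=8 -> slot 8
Insert 13: h=2 -> slot 2
Insert 81: h=4 -> slot 4
Insert 97: h=9 -> slot 9
Insert 9: h=9, 1 probes -> slot 10

Table: [None, None, 13, None, 81, None, None, None, 52, 97, 9]


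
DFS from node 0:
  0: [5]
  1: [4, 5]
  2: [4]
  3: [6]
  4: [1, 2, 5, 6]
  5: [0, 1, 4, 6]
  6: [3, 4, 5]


Visit 0, push [5]
Visit 5, push [6, 4, 1]
Visit 1, push [4]
Visit 4, push [6, 2]
Visit 2, push []
Visit 6, push [3]
Visit 3, push []

DFS order: [0, 5, 1, 4, 2, 6, 3]


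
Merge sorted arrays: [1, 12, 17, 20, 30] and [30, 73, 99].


Take 1 from A
Take 12 from A
Take 17 from A
Take 20 from A
Take 30 from A

Merged: [1, 12, 17, 20, 30, 30, 73, 99]


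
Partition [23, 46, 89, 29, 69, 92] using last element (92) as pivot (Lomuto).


Pivot: 92
  23 <= 92: advance i (no swap)
  46 <= 92: advance i (no swap)
  89 <= 92: advance i (no swap)
  29 <= 92: advance i (no swap)
  69 <= 92: advance i (no swap)
Place pivot at 5: [23, 46, 89, 29, 69, 92]

Partitioned: [23, 46, 89, 29, 69, 92]


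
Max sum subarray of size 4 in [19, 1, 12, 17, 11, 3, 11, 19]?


[0:4]: 49
[1:5]: 41
[2:6]: 43
[3:7]: 42
[4:8]: 44

Max: 49 at [0:4]


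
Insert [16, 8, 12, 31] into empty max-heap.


Insert 16: [16]
Insert 8: [16, 8]
Insert 12: [16, 8, 12]
Insert 31: [31, 16, 12, 8]

Final heap: [31, 16, 12, 8]


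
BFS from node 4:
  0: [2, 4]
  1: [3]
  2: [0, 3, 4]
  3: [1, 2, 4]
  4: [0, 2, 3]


Visit 4, enqueue [0, 2, 3]
Visit 0, enqueue []
Visit 2, enqueue []
Visit 3, enqueue [1]
Visit 1, enqueue []

BFS order: [4, 0, 2, 3, 1]


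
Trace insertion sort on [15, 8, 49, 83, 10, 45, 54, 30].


Initial: [15, 8, 49, 83, 10, 45, 54, 30]
Insert 8: [8, 15, 49, 83, 10, 45, 54, 30]
Insert 49: [8, 15, 49, 83, 10, 45, 54, 30]
Insert 83: [8, 15, 49, 83, 10, 45, 54, 30]
Insert 10: [8, 10, 15, 49, 83, 45, 54, 30]
Insert 45: [8, 10, 15, 45, 49, 83, 54, 30]
Insert 54: [8, 10, 15, 45, 49, 54, 83, 30]
Insert 30: [8, 10, 15, 30, 45, 49, 54, 83]

Sorted: [8, 10, 15, 30, 45, 49, 54, 83]


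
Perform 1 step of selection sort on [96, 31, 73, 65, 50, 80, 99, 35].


Initial: [96, 31, 73, 65, 50, 80, 99, 35]
Step 1: min=31 at 1
  Swap: [31, 96, 73, 65, 50, 80, 99, 35]

After 1 step: [31, 96, 73, 65, 50, 80, 99, 35]


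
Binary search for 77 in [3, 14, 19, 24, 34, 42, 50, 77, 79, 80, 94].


Step 1: lo=0, hi=10, mid=5, val=42
Step 2: lo=6, hi=10, mid=8, val=79
Step 3: lo=6, hi=7, mid=6, val=50
Step 4: lo=7, hi=7, mid=7, val=77

Found at index 7


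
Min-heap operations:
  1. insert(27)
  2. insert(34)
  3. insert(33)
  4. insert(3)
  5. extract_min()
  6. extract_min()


insert(27) -> [27]
insert(34) -> [27, 34]
insert(33) -> [27, 34, 33]
insert(3) -> [3, 27, 33, 34]
extract_min()->3, [27, 34, 33]
extract_min()->27, [33, 34]

Final heap: [33, 34]


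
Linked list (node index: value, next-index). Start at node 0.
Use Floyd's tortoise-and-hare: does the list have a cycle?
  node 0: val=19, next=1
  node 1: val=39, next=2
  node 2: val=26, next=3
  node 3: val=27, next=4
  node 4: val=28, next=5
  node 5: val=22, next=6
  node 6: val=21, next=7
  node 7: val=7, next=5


Floyd's tortoise (slow, +1) and hare (fast, +2):
  init: slow=0, fast=0
  step 1: slow=1, fast=2
  step 2: slow=2, fast=4
  step 3: slow=3, fast=6
  step 4: slow=4, fast=5
  step 5: slow=5, fast=7
  step 6: slow=6, fast=6
  slow == fast at node 6: cycle detected

Cycle: yes


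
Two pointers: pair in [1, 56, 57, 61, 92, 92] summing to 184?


lo=0(1)+hi=5(92)=93
lo=1(56)+hi=5(92)=148
lo=2(57)+hi=5(92)=149
lo=3(61)+hi=5(92)=153
lo=4(92)+hi=5(92)=184

Yes: 92+92=184


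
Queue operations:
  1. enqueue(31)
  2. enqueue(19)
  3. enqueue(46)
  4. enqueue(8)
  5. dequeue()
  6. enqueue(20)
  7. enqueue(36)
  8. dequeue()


enqueue(31) -> [31]
enqueue(19) -> [31, 19]
enqueue(46) -> [31, 19, 46]
enqueue(8) -> [31, 19, 46, 8]
dequeue()->31, [19, 46, 8]
enqueue(20) -> [19, 46, 8, 20]
enqueue(36) -> [19, 46, 8, 20, 36]
dequeue()->19, [46, 8, 20, 36]

Final queue: [46, 8, 20, 36]


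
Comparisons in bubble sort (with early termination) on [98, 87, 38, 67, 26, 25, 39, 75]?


Algorithm: bubble sort (with early termination)
Input: [98, 87, 38, 67, 26, 25, 39, 75]
Sorted: [25, 26, 38, 39, 67, 75, 87, 98]

27


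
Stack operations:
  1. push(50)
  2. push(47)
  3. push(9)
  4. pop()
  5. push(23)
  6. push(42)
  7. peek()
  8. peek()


push(50) -> [50]
push(47) -> [50, 47]
push(9) -> [50, 47, 9]
pop()->9, [50, 47]
push(23) -> [50, 47, 23]
push(42) -> [50, 47, 23, 42]
peek()->42
peek()->42

Final stack: [50, 47, 23, 42]


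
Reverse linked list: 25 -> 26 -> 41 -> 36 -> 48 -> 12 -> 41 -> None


Step 1: curr=25, set curr.next=prev(None) | reversed so far: 25
Step 2: curr=26, set curr.next=prev(25) | reversed so far: 26 -> 25
Step 3: curr=41, set curr.next=prev(26) | reversed so far: 41 -> 26 -> 25
Step 4: curr=36, set curr.next=prev(41) | reversed so far: 36 -> 41 -> 26 -> 25
Step 5: curr=48, set curr.next=prev(36) | reversed so far: 48 -> 36 -> 41 -> 26 -> 25
Step 6: curr=12, set curr.next=prev(48) | reversed so far: 12 -> 48 -> 36 -> 41 -> 26 -> 25
Step 7: curr=41, set curr.next=prev(12) | reversed so far: 41 -> 12 -> 48 -> 36 -> 41 -> 26 -> 25

41 -> 12 -> 48 -> 36 -> 41 -> 26 -> 25 -> None


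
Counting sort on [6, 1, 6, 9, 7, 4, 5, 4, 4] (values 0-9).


Input: [6, 1, 6, 9, 7, 4, 5, 4, 4]
Counts: [0, 1, 0, 0, 3, 1, 2, 1, 0, 1]

Sorted: [1, 4, 4, 4, 5, 6, 6, 7, 9]


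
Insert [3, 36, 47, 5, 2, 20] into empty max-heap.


Insert 3: [3]
Insert 36: [36, 3]
Insert 47: [47, 3, 36]
Insert 5: [47, 5, 36, 3]
Insert 2: [47, 5, 36, 3, 2]
Insert 20: [47, 5, 36, 3, 2, 20]

Final heap: [47, 5, 36, 3, 2, 20]


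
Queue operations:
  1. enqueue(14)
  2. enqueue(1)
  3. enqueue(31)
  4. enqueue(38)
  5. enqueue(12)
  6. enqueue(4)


enqueue(14) -> [14]
enqueue(1) -> [14, 1]
enqueue(31) -> [14, 1, 31]
enqueue(38) -> [14, 1, 31, 38]
enqueue(12) -> [14, 1, 31, 38, 12]
enqueue(4) -> [14, 1, 31, 38, 12, 4]

Final queue: [14, 1, 31, 38, 12, 4]


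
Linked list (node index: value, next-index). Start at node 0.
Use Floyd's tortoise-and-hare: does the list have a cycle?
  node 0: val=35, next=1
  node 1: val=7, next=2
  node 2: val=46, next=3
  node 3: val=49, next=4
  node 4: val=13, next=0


Floyd's tortoise (slow, +1) and hare (fast, +2):
  init: slow=0, fast=0
  step 1: slow=1, fast=2
  step 2: slow=2, fast=4
  step 3: slow=3, fast=1
  step 4: slow=4, fast=3
  step 5: slow=0, fast=0
  slow == fast at node 0: cycle detected

Cycle: yes


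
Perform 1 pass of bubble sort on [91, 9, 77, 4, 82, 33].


Initial: [91, 9, 77, 4, 82, 33]
Pass 1: [9, 77, 4, 82, 33, 91] (5 swaps)

After 1 pass: [9, 77, 4, 82, 33, 91]


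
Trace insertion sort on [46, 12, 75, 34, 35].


Initial: [46, 12, 75, 34, 35]
Insert 12: [12, 46, 75, 34, 35]
Insert 75: [12, 46, 75, 34, 35]
Insert 34: [12, 34, 46, 75, 35]
Insert 35: [12, 34, 35, 46, 75]

Sorted: [12, 34, 35, 46, 75]


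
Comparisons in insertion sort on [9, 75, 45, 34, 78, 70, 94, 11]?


Algorithm: insertion sort
Input: [9, 75, 45, 34, 78, 70, 94, 11]
Sorted: [9, 11, 34, 45, 70, 75, 78, 94]

18
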